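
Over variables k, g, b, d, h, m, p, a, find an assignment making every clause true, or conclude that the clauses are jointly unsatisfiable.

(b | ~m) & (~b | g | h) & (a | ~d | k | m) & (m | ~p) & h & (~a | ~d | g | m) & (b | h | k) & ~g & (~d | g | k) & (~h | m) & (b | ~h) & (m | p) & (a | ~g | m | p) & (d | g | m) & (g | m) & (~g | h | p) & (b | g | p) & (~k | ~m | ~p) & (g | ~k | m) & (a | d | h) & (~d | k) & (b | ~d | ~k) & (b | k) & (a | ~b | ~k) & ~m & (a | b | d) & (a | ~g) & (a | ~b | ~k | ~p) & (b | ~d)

Unsatisfiable — no assignment works.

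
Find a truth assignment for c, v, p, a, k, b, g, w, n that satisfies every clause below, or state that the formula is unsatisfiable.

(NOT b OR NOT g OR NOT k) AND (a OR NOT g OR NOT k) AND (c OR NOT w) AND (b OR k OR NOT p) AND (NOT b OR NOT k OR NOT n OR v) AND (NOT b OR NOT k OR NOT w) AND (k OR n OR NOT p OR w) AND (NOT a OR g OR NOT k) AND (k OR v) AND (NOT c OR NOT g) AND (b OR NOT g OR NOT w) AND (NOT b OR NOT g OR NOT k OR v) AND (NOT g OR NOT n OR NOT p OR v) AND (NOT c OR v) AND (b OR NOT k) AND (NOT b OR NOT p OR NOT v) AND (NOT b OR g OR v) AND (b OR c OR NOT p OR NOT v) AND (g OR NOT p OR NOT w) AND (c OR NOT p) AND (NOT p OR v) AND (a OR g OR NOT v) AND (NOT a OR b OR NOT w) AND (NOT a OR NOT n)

c=T, v=T, p=F, a=T, k=F, b=T, g=F, w=F, n=F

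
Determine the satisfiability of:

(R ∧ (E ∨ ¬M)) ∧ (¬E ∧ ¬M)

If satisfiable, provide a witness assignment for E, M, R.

E: False, M: False, R: True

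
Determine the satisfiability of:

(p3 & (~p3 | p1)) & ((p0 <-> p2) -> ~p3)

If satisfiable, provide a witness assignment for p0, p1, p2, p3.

p0 = False; p1 = True; p2 = True; p3 = True

  p3 & (~p3 | p1) = True
    ~p3 | p1 = True
      ~p3 = False
  (p0 <-> p2) -> ~p3 = True
    p0 <-> p2 = False
    ~p3 = False
Both conjuncts True, so the formula holds.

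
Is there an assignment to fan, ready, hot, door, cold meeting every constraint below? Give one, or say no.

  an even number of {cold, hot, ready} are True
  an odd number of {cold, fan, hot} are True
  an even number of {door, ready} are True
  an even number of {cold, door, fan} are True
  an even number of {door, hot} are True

Unsatisfiable

Adding constraints 2, 4, 5 mod 2: every variable appears an even number of times on the left, so the left side is 0.
But the right sides sum to 1 (mod 2). 0 ≠ 1 — the system is inconsistent.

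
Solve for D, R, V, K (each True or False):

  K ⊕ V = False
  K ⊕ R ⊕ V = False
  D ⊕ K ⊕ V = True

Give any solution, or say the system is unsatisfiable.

D = True, R = False, V = True, K = True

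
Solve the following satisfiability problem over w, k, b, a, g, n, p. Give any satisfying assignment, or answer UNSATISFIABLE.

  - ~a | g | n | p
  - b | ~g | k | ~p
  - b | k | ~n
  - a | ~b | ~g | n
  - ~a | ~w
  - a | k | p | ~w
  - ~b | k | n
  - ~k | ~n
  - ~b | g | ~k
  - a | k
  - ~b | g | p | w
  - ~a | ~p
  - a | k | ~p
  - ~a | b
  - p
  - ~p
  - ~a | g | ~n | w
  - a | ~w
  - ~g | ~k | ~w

Unsatisfiable — no assignment works.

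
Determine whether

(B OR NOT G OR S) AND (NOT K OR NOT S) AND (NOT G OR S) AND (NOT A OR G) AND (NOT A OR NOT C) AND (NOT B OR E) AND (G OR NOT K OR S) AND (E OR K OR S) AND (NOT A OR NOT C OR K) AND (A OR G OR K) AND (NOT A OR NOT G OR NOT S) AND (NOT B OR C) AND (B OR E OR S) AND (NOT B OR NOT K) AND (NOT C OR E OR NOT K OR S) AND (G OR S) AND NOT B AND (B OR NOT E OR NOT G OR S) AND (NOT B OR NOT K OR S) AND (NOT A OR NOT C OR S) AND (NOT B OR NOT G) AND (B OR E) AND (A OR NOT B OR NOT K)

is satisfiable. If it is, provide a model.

Unit clause (NOT B) forces B = False.
In (B OR E) only E is left, so E = True.
Try K = True:
  (NOT K OR NOT S) forces S = False.
  (B OR NOT G OR S) forces G = False.
  clause (G OR NOT K OR S) is falsified — backtrack.
So K = False.
Set A = False.
  then (A OR G OR K) forces G = True.
  then (B OR NOT E OR NOT G OR S) forces S = True.
Set C = True.
All clauses satisfied.

B: False, E: True, K: False, A: False, C: True, S: True, G: True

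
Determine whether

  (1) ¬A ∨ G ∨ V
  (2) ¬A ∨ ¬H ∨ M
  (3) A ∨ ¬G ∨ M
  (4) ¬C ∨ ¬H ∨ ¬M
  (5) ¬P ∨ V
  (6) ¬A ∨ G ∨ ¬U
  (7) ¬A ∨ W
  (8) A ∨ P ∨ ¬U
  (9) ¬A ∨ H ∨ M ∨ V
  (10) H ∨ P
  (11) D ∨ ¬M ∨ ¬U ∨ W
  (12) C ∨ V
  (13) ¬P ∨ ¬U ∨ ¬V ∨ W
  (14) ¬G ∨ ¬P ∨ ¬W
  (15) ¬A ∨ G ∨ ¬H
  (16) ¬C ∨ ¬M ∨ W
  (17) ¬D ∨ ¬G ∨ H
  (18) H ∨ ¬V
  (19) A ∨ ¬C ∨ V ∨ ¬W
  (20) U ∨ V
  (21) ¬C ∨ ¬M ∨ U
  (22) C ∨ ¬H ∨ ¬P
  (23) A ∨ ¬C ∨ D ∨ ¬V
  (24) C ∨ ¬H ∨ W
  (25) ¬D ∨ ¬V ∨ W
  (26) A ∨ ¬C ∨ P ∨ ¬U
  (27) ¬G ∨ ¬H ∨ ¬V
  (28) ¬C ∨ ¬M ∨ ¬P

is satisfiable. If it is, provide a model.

Set C = True.
Set H = True.
  then (¬C ∨ ¬H ∨ ¬M) forces M = False.
  then (¬A ∨ ¬H ∨ M) forces A = False.
  then (A ∨ ¬G ∨ M) forces G = False.
Set U = False.
  then (U ∨ V) forces V = True.
  then (A ∨ ¬C ∨ D ∨ ¬V) forces D = True.
  then (¬D ∨ ¬V ∨ W) forces W = True.
Set P = True.
All clauses satisfied.

C = True, H = True, A = False, U = False, W = True, V = True, M = False, P = True, G = False, D = True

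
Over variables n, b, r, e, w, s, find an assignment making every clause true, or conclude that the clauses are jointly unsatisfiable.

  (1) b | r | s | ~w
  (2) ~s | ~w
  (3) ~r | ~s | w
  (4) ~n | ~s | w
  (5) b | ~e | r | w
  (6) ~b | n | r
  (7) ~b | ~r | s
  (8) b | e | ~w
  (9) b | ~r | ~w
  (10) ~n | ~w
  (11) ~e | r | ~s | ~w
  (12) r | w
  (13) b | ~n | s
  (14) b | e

n = False, b = False, r = True, e = True, w = False, s = False

Set n = False.
Try b = True:
  (~b | n | r) forces r = True.
  (~b | ~r | s) forces s = True.
  (~s | ~w) forces w = False.
  clause (~r | ~s | w) is falsified — backtrack.
So b = False.
  then (b | e) forces e = True.
Try r = False:
  (b | ~e | r | w) forces w = True.
  (b | r | s | ~w) forces s = True.
  clause (~s | ~w) is falsified — backtrack.
So r = True.
  then (b | ~r | ~w) forces w = False.
  then (~r | ~s | w) forces s = False.
All clauses satisfied.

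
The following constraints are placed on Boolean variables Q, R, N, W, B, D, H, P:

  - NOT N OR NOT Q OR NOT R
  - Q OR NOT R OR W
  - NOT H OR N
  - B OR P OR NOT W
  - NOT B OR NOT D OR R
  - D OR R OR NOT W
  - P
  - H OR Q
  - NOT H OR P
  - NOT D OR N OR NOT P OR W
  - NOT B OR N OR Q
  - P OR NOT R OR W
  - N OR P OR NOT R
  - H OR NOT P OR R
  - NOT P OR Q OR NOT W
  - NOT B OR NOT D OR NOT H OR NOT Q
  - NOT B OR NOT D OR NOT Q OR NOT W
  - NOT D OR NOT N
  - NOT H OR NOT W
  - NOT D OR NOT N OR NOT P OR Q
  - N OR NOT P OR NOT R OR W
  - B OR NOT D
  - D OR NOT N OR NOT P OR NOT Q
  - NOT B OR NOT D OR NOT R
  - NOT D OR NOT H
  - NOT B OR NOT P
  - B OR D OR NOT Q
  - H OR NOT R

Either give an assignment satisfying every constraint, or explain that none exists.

Unit clause (P) forces P = True.
In (NOT B OR NOT P) only NOT B is left, so B = False.
In (B OR NOT D) only NOT D is left, so D = False.
In (B OR D OR NOT Q) only NOT Q is left, so Q = False.
In (H OR Q) only H is left, so H = True.
In (NOT P OR Q OR NOT W) only NOT W is left, so W = False.
In (Q OR NOT R OR W) only NOT R is left, so R = False.
In (NOT H OR N) only N is left, so N = True.
All clauses satisfied.

Q: False; R: False; N: True; W: False; B: False; D: False; H: True; P: True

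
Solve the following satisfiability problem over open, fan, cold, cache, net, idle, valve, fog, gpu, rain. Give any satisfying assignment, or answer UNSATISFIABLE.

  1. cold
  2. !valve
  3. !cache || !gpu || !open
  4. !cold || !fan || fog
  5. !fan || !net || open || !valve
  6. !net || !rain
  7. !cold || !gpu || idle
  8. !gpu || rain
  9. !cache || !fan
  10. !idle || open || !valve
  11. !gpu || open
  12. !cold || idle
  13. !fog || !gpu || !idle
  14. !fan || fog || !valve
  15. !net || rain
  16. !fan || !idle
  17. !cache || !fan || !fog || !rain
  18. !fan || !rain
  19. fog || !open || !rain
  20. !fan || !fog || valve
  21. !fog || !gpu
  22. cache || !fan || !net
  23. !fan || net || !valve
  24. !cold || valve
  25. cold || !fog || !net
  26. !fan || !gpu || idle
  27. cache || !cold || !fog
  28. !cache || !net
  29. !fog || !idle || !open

The formula is unsatisfiable.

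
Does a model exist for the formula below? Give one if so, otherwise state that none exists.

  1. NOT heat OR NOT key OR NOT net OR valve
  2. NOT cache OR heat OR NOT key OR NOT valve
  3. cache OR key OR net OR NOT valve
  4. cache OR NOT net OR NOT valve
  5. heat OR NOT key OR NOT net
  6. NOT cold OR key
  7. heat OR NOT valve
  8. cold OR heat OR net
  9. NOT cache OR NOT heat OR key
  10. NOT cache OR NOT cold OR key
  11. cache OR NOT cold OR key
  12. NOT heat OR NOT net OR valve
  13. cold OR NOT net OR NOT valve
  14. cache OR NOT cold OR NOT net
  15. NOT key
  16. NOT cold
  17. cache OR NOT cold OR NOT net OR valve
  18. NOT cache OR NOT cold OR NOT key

Unit clause (NOT key) forces key = False.
Unit clause (NOT cold) forces cold = False.
Set net = False.
  then (cold OR heat OR net) forces heat = True.
  then (NOT cache OR NOT heat OR key) forces cache = False.
  then (cache OR key OR net OR NOT valve) forces valve = False.
All clauses satisfied.

net=F, heat=T, valve=F, cache=F, key=F, cold=F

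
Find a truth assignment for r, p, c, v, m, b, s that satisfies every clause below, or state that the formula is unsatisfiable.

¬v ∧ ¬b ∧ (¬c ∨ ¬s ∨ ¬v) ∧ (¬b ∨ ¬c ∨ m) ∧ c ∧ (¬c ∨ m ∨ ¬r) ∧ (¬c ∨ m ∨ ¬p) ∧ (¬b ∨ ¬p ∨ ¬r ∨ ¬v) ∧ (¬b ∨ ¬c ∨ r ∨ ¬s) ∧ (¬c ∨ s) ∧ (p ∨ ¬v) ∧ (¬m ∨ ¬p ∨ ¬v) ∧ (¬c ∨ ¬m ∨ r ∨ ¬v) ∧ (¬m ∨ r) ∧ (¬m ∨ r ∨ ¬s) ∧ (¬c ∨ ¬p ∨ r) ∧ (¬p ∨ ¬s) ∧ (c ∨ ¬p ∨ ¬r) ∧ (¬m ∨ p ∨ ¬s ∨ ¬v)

r=T; p=F; c=T; v=F; m=T; b=F; s=T

Unit clause (¬v) forces v = False.
Unit clause (¬b) forces b = False.
Unit clause (c) forces c = True.
In (¬c ∨ s) only s is left, so s = True.
In (¬p ∨ ¬s) only ¬p is left, so p = False.
Set r = True.
  then (¬c ∨ m ∨ ¬r) forces m = True.
All clauses satisfied.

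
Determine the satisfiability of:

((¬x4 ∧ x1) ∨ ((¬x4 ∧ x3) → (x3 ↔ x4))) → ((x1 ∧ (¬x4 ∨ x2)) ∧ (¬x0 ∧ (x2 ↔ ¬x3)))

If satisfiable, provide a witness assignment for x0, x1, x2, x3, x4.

x0 = False, x1 = True, x2 = False, x3 = True, x4 = False

  ((¬x4 ∧ x1) ∨ ((¬x4 ∧ x3) → (x3 ↔ x4))) → ((x1 ∧ (¬x4 ∨ x2)) ∧ (¬x0 ∧ (x2 ↔ ¬x3))) = True
    (¬x4 ∧ x1) ∨ ((¬x4 ∧ x3) → (x3 ↔ x4)) = True
      ¬x4 ∧ x1 = True
        ¬x4 = True
      (¬x4 ∧ x3) → (x3 ↔ x4) = False
        ¬x4 ∧ x3 = True
          ¬x4 = True
        x3 ↔ x4 = False
    (x1 ∧ (¬x4 ∨ x2)) ∧ (¬x0 ∧ (x2 ↔ ¬x3)) = True
      x1 ∧ (¬x4 ∨ x2) = True
        ¬x4 ∨ x2 = True
          ¬x4 = True
      ¬x0 ∧ (x2 ↔ ¬x3) = True
        ¬x0 = True
        x2 ↔ ¬x3 = True
          ¬x3 = False
The formula evaluates to True.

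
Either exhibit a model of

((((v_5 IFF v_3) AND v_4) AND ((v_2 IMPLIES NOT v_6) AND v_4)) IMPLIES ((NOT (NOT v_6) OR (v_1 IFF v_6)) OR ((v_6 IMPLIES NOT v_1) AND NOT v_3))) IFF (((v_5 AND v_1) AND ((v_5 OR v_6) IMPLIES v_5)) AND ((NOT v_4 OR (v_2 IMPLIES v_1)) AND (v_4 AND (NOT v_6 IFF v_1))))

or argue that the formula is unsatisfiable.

v_1 = True, v_2 = False, v_3 = False, v_4 = True, v_5 = True, v_6 = False

  ((((v_5 IFF v_3) AND v_4) AND ((v_2 IMPLIES NOT v_6) AND v_4)) IMPLIES ((NOT (NOT v_6) OR (v_1 IFF v_6)) OR ((v_6 IMPLIES NOT v_1) AND NOT v_3))) IFF (((v_5 AND v_1) AND ((v_5 OR v_6) IMPLIES v_5)) AND ((NOT v_4 OR (v_2 IMPLIES v_1)) AND (v_4 AND (NOT v_6 IFF v_1)))) = True
    (((v_5 IFF v_3) AND v_4) AND ((v_2 IMPLIES NOT v_6) AND v_4)) IMPLIES ((NOT (NOT v_6) OR (v_1 IFF v_6)) OR ((v_6 IMPLIES NOT v_1) AND NOT v_3)) = True
      ((v_5 IFF v_3) AND v_4) AND ((v_2 IMPLIES NOT v_6) AND v_4) = False
        (v_5 IFF v_3) AND v_4 = False
          v_5 IFF v_3 = False
        (v_2 IMPLIES NOT v_6) AND v_4 = True
          v_2 IMPLIES NOT v_6 = True
            NOT v_6 = True
      (NOT (NOT v_6) OR (v_1 IFF v_6)) OR ((v_6 IMPLIES NOT v_1) AND NOT v_3) = True
        NOT (NOT v_6) OR (v_1 IFF v_6) = False
          NOT (NOT v_6) = False
            NOT v_6 = True
          v_1 IFF v_6 = False
        (v_6 IMPLIES NOT v_1) AND NOT v_3 = True
          v_6 IMPLIES NOT v_1 = True
            NOT v_1 = False
          NOT v_3 = True
    ((v_5 AND v_1) AND ((v_5 OR v_6) IMPLIES v_5)) AND ((NOT v_4 OR (v_2 IMPLIES v_1)) AND (v_4 AND (NOT v_6 IFF v_1))) = True
      (v_5 AND v_1) AND ((v_5 OR v_6) IMPLIES v_5) = True
        v_5 AND v_1 = True
        (v_5 OR v_6) IMPLIES v_5 = True
          v_5 OR v_6 = True
      (NOT v_4 OR (v_2 IMPLIES v_1)) AND (v_4 AND (NOT v_6 IFF v_1)) = True
        NOT v_4 OR (v_2 IMPLIES v_1) = True
          NOT v_4 = False
          v_2 IMPLIES v_1 = True
        v_4 AND (NOT v_6 IFF v_1) = True
          NOT v_6 IFF v_1 = True
            NOT v_6 = True
The formula evaluates to True.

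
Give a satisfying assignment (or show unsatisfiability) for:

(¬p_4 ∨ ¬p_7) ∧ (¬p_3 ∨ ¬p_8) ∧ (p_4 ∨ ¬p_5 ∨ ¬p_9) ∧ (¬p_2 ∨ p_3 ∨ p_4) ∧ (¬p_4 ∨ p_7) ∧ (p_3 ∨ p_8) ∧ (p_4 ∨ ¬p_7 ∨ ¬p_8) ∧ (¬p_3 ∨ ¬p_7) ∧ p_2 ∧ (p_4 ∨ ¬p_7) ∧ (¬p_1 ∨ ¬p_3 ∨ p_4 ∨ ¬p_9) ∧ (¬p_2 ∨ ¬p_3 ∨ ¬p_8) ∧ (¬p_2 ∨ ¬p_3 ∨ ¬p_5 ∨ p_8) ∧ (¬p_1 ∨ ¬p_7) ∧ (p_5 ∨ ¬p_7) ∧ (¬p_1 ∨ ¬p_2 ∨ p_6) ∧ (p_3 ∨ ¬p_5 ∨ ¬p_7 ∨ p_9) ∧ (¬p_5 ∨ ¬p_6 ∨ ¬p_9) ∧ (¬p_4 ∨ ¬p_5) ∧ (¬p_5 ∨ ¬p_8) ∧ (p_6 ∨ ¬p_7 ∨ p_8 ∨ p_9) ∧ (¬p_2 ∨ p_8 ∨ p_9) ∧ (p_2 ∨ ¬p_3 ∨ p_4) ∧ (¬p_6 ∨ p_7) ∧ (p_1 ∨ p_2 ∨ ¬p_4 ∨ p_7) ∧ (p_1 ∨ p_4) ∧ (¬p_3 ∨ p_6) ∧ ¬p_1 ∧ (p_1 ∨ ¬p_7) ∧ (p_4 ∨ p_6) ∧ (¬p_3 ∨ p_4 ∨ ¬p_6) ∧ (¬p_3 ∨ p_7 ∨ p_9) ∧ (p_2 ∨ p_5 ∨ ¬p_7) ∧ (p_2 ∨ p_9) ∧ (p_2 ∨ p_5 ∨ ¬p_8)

No satisfying assignment exists.

Case p_1 = True:
  Clause (¬p_1) is falsified — contradiction.
Case p_1 = False:
  (p_2) forces p_2 = True.
  (p_1 ∨ p_4) forces p_4 = True.
  (¬p_4 ∨ ¬p_7) forces p_7 = False.
  Clause (¬p_4 ∨ p_7) is falsified — contradiction.
Both cases fail, so the formula is unsatisfiable.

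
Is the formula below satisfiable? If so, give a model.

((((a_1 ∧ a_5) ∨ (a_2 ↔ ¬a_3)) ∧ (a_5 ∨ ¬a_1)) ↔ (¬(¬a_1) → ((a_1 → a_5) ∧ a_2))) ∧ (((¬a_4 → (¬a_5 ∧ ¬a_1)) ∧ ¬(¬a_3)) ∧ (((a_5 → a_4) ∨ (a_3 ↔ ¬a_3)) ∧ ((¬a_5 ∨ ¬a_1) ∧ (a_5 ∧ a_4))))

a_1=F, a_2=F, a_3=T, a_4=T, a_5=T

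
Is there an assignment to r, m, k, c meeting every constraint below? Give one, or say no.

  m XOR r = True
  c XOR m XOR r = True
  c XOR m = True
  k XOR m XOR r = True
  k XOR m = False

Adding constraints 2, 3, 4, 5 mod 2: every variable appears an even number of times on the left, so the left side is 0.
But the right sides sum to 1 (mod 2). 0 ≠ 1 — the system is inconsistent.

No satisfying assignment exists.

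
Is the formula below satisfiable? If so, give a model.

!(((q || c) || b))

b = False; q = False; c = False

  !(((q || c) || b)) = True
    (q || c) || b = False
      q || c = False
The formula evaluates to True.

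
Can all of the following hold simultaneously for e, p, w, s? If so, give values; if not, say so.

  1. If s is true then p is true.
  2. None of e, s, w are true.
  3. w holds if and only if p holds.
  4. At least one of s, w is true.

Unsatisfiable

Case e = True:
  Constraint (2) is violated (e=T) — contradiction.
Case e = False:
  (2) forces s = False.
  (2) forces w = False.
  Constraint (4) is violated (s=F, w=F) — contradiction.
Both cases fail — unsatisfiable.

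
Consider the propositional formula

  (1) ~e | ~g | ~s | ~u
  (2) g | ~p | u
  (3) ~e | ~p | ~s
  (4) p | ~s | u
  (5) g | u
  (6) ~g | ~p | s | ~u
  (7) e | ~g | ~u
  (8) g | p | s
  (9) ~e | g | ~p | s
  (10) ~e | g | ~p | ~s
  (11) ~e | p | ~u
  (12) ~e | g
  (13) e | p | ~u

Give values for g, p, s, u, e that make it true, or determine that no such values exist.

g = True, p = False, s = False, u = False, e = False

Set g = True.
Set p = False.
Try s = True:
  (p | ~s | u) forces u = True.
  (~e | ~g | ~s | ~u) forces e = False.
  clause (e | ~g | ~u) is falsified — backtrack.
So s = False.
Set u = False.
Set e = False.
All clauses satisfied.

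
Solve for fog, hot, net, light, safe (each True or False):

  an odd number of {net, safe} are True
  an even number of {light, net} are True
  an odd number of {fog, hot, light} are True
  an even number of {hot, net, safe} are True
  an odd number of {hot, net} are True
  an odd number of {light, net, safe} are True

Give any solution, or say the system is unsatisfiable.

fog = False, hot = True, net = False, light = False, safe = True

{net, safe}: 1 true → odd ✓
{light, net}: 0 true → even ✓
{fog, hot, light}: 1 true → odd ✓
{hot, net, safe}: 2 true → even ✓
{hot, net}: 1 true → odd ✓
{light, net, safe}: 1 true → odd ✓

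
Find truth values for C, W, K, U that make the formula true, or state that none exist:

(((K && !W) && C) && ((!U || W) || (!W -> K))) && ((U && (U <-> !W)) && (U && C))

C=T, W=F, K=T, U=T

  ((K && !W) && C) && ((!U || W) || (!W -> K)) = True
    (K && !W) && C = True
      K && !W = True
        !W = True
    (!U || W) || (!W -> K) = True
      !U || W = False
        !U = False
      !W -> K = True
        !W = True
  (U && (U <-> !W)) && (U && C) = True
    U && (U <-> !W) = True
      U <-> !W = True
        !W = True
    U && C = True
Both conjuncts True, so the formula holds.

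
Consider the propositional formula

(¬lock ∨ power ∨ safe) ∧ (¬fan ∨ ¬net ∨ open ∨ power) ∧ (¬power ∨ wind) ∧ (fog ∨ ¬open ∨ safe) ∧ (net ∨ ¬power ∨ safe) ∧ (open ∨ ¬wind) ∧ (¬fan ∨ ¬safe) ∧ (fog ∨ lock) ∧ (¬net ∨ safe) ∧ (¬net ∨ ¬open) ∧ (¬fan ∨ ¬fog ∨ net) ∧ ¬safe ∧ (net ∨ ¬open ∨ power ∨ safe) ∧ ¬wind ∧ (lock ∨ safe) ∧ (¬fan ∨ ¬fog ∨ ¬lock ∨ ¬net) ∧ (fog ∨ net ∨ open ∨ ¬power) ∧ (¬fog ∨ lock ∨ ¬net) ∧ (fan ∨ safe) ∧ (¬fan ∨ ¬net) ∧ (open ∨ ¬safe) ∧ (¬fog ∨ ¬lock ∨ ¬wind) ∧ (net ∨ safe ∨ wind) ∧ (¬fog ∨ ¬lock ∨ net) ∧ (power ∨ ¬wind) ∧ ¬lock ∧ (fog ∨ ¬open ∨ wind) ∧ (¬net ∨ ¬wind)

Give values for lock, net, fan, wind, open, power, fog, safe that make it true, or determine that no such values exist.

No satisfying assignment exists.

Case lock = True:
  Clause (¬lock) is falsified — contradiction.
Case lock = False:
  (fog ∨ lock) forces fog = True.
  (¬safe) forces safe = False.
  Clause (lock ∨ safe) is falsified — contradiction.
Both cases fail, so the formula is unsatisfiable.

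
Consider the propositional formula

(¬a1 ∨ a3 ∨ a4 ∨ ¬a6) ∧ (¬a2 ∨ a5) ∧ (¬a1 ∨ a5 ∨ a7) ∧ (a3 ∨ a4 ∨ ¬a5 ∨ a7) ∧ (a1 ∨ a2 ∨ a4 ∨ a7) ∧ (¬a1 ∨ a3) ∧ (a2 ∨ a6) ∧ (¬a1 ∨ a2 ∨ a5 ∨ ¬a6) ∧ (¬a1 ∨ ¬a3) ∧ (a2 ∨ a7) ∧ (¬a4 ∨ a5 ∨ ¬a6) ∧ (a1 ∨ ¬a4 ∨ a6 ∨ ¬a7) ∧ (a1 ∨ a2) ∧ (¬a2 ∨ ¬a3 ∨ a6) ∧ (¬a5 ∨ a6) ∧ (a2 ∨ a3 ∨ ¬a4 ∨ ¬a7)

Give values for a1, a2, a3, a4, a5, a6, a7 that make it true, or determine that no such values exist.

Try a1 = True:
  (¬a1 ∨ a3) forces a3 = True.
  clause (¬a1 ∨ ¬a3) is falsified — backtrack.
So a1 = False.
  then (a1 ∨ a2) forces a2 = True.
  then (¬a2 ∨ a5) forces a5 = True.
  then (¬a5 ∨ a6) forces a6 = True.
Set a3 = False.
Set a4 = True.
Set a7 = True.
All clauses satisfied.

a1 = False; a2 = True; a3 = False; a4 = True; a5 = True; a6 = True; a7 = True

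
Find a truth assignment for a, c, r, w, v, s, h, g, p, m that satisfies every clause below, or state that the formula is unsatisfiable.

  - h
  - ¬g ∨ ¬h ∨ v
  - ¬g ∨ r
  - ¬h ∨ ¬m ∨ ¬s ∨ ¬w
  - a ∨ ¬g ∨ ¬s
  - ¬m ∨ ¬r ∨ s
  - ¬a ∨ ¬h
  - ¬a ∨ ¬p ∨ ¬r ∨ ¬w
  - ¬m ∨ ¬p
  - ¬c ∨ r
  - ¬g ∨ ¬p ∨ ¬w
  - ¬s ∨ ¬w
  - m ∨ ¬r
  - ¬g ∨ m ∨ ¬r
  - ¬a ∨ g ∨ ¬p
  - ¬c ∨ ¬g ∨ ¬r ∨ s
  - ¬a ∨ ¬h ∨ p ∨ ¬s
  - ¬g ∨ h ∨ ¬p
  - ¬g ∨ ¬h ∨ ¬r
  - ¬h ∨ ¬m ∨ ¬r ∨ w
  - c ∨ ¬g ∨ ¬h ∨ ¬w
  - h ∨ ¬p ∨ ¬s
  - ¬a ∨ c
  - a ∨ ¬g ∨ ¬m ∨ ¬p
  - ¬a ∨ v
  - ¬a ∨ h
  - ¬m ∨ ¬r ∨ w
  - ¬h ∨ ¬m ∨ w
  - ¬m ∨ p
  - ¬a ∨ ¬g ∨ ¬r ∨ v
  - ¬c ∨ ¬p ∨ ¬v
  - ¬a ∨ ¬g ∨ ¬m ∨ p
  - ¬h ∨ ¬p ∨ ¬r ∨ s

a: False, c: False, r: False, w: True, v: False, s: False, h: True, g: False, p: True, m: False

Unit clause (h) forces h = True.
In (¬a ∨ ¬h) only ¬a is left, so a = False.
Set c = False.
Try r = True:
  (m ∨ ¬r) forces m = True.
  (¬m ∨ ¬r ∨ s) forces s = True.
  (¬h ∨ ¬m ∨ ¬s ∨ ¬w) forces w = False.
  clause (¬h ∨ ¬m ∨ ¬r ∨ w) is falsified — backtrack.
So r = False.
  then (¬g ∨ r) forces g = False.
Set w = True.
  then (¬s ∨ ¬w) forces s = False.
Set v = False.
Set p = True.
  then (¬m ∨ ¬p) forces m = False.
All clauses satisfied.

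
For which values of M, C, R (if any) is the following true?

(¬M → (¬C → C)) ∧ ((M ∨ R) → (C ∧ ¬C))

M: False, C: True, R: False

  ¬M → (¬C → C) = True
    ¬M = True
    ¬C → C = True
      ¬C = False
  (M ∨ R) → (C ∧ ¬C) = True
    M ∨ R = False
    C ∧ ¬C = False
      ¬C = False
Both conjuncts True, so the formula holds.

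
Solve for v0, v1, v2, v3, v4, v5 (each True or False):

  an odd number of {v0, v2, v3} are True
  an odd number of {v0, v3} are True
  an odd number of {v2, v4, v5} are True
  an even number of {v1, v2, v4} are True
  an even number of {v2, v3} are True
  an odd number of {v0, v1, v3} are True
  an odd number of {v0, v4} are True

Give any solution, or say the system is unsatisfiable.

v0 = True, v1 = False, v2 = False, v3 = False, v4 = False, v5 = True

{v0, v2, v3}: 1 true → odd ✓
{v0, v3}: 1 true → odd ✓
{v2, v4, v5}: 1 true → odd ✓
{v1, v2, v4}: 0 true → even ✓
{v2, v3}: 0 true → even ✓
{v0, v1, v3}: 1 true → odd ✓
{v0, v4}: 1 true → odd ✓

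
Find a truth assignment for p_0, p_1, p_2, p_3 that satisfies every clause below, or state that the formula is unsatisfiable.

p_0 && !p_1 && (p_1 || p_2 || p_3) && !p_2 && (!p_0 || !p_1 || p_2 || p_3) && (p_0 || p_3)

Unit clause (p_0) forces p_0 = True.
Unit clause (!p_1) forces p_1 = False.
Unit clause (!p_2) forces p_2 = False.
In (p_1 || p_2 || p_3) only p_3 is left, so p_3 = True.
Check each clause:
  (p_0): p_0 holds.
  (!p_1): !p_1 holds.
  (p_1 || p_2 || p_3): p_3 holds.
  (!p_2): !p_2 holds.
  (!p_0 || !p_1 || p_2 || p_3): !p_1 holds.
  (p_0 || p_3): p_0 holds.
All clauses satisfied.

p_0 = True, p_1 = False, p_2 = False, p_3 = True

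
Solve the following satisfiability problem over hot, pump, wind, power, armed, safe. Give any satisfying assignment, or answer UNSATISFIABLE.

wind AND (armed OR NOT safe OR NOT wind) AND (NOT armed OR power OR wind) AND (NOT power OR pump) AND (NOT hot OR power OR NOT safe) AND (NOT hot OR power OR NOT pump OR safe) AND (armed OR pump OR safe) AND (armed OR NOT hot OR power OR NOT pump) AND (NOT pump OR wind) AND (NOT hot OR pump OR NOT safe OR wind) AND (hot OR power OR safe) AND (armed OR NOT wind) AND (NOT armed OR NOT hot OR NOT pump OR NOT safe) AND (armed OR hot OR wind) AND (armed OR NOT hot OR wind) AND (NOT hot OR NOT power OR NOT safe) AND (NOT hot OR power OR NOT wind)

hot = False; pump = True; wind = True; power = True; armed = True; safe = True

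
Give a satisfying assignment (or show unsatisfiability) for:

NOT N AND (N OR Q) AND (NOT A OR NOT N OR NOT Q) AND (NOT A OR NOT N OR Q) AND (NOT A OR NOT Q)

Unit clause (NOT N) forces N = False.
In (N OR Q) only Q is left, so Q = True.
In (NOT A OR NOT Q) only NOT A is left, so A = False.
Check each clause:
  (NOT N): NOT N holds.
  (N OR Q): Q holds.
  (NOT A OR NOT N OR NOT Q): NOT A holds.
  (NOT A OR NOT N OR Q): NOT A holds.
  (NOT A OR NOT Q): NOT A holds.
All clauses satisfied.

N=F; Q=T; A=F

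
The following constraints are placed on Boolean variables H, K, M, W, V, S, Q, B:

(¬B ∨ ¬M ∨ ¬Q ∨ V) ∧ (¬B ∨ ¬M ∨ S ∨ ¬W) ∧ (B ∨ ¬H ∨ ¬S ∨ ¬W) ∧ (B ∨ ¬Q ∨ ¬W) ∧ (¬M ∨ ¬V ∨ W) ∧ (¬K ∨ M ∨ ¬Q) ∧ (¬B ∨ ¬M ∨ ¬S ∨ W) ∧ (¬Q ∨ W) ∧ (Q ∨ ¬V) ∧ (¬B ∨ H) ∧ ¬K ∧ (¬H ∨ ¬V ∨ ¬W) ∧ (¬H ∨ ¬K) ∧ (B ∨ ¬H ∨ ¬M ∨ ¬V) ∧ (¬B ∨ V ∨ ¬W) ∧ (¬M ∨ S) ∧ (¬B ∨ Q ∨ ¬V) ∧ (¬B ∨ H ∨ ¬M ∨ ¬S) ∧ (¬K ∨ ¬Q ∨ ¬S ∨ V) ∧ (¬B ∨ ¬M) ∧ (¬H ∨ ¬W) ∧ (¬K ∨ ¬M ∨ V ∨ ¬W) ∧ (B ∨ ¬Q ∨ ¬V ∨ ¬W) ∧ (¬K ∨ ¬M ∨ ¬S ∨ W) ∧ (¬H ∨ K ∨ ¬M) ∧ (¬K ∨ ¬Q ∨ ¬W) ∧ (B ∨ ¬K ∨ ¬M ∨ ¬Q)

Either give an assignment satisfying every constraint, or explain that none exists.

H = False; K = False; M = False; W = True; V = False; S = False; Q = False; B = False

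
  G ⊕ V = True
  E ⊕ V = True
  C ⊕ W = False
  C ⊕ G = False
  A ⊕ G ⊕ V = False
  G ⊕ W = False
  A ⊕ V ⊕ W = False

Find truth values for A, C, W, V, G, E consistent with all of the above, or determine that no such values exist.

A = True, C = True, W = True, V = False, G = True, E = True

G ⊕ V = T ⊕ F = True ✓
E ⊕ V = T ⊕ F = True ✓
C ⊕ W = T ⊕ T = False ✓
C ⊕ G = T ⊕ T = False ✓
A ⊕ G ⊕ V = T ⊕ T ⊕ F = False ✓
G ⊕ W = T ⊕ T = False ✓
A ⊕ V ⊕ W = T ⊕ F ⊕ T = False ✓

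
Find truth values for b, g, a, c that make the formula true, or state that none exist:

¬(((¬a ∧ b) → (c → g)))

b = True; g = False; a = False; c = True

  ¬(((¬a ∧ b) → (c → g))) = True
    (¬a ∧ b) → (c → g) = False
      ¬a ∧ b = True
        ¬a = True
      c → g = False
The formula evaluates to True.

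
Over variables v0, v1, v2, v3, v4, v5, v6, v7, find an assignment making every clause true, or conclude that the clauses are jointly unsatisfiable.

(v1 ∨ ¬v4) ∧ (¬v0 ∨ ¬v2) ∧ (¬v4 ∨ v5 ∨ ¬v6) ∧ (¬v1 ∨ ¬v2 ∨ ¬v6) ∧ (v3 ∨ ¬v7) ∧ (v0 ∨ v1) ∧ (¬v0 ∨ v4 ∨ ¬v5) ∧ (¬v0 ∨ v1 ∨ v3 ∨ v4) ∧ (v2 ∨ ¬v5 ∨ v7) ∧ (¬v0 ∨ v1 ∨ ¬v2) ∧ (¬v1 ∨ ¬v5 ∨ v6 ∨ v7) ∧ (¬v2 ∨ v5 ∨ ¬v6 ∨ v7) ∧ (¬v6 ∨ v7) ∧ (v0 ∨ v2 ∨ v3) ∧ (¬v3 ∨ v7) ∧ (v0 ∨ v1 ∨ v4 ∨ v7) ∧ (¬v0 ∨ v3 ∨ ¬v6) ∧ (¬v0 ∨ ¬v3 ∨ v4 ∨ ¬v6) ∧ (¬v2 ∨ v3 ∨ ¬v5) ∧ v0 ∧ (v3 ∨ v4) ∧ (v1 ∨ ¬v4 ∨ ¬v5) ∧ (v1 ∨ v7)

Unit clause (v0) forces v0 = True.
In (¬v0 ∨ ¬v2) only ¬v2 is left, so v2 = False.
Set v1 = True.
Set v3 = True.
  then (¬v3 ∨ v7) forces v7 = True.
Set v4 = True.
Set v5 = True.
Set v6 = False.
All clauses satisfied.

v0 = True; v1 = True; v2 = False; v3 = True; v4 = True; v5 = True; v6 = False; v7 = True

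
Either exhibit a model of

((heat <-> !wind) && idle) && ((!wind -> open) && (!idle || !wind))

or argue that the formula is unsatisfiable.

wind=F; open=T; heat=T; idle=T

  (heat <-> !wind) && idle = True
    heat <-> !wind = True
      !wind = True
  (!wind -> open) && (!idle || !wind) = True
    !wind -> open = True
      !wind = True
    !idle || !wind = True
      !idle = False
      !wind = True
Both conjuncts True, so the formula holds.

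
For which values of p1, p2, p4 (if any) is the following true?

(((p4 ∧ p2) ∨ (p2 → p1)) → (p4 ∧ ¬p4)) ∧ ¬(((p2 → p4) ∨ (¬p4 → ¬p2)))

p1 = False, p2 = True, p4 = False

  ((p4 ∧ p2) ∨ (p2 → p1)) → (p4 ∧ ¬p4) = True
    (p4 ∧ p2) ∨ (p2 → p1) = False
      p4 ∧ p2 = False
      p2 → p1 = False
    p4 ∧ ¬p4 = False
      ¬p4 = True
  ¬(((p2 → p4) ∨ (¬p4 → ¬p2))) = True
    (p2 → p4) ∨ (¬p4 → ¬p2) = False
      p2 → p4 = False
      ¬p4 → ¬p2 = False
        ¬p4 = True
        ¬p2 = False
Both conjuncts True, so the formula holds.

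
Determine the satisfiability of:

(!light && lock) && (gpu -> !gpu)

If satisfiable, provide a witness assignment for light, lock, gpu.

light = False, lock = True, gpu = False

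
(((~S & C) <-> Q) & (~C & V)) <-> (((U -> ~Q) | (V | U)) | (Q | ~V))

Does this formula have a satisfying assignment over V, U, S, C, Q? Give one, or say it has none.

V = True, U = False, S = False, C = False, Q = False

  (((~S & C) <-> Q) & (~C & V)) <-> (((U -> ~Q) | (V | U)) | (Q | ~V)) = True
    ((~S & C) <-> Q) & (~C & V) = True
      (~S & C) <-> Q = True
        ~S & C = False
          ~S = True
      ~C & V = True
        ~C = True
    ((U -> ~Q) | (V | U)) | (Q | ~V) = True
      (U -> ~Q) | (V | U) = True
        U -> ~Q = True
          ~Q = True
        V | U = True
      Q | ~V = False
        ~V = False
The formula evaluates to True.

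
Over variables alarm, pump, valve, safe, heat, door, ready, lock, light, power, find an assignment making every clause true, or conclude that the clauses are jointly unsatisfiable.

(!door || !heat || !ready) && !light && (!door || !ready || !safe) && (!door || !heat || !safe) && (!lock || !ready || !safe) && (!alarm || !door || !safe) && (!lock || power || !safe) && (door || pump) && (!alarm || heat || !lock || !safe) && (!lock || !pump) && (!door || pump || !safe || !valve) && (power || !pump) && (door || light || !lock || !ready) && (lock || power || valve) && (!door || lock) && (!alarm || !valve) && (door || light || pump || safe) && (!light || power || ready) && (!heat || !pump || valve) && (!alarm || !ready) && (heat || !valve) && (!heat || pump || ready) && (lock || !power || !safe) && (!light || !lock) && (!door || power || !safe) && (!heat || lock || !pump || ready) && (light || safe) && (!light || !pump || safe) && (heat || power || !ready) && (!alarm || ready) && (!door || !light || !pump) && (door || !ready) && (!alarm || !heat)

Unit clause (!light) forces light = False.
In (light || safe) only safe is left, so safe = True.
Try alarm = True:
  (!alarm || !door || !safe) forces door = False.
  (door || pump) forces pump = True.
  (!lock || !pump) forces lock = False.
  (power || !pump) forces power = True.
  clause (lock || !power || !safe) is falsified — backtrack.
So alarm = False.
Set pump = False.
  then (door || pump) forces door = True.
  then (!door || pump || !safe || !valve) forces valve = False.
  then (!door || lock) forces lock = True.
  then (!door || power || !safe) forces power = True.
  then (!door || !ready || !safe) forces ready = False.
  then (!door || !heat || !safe) forces heat = False.
All clauses satisfied.

alarm = False, pump = False, valve = False, safe = True, heat = False, door = True, ready = False, lock = True, light = False, power = True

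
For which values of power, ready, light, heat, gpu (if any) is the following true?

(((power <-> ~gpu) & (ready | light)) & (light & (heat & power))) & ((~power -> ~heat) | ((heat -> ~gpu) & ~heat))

power = True; ready = False; light = True; heat = True; gpu = False

  ((power <-> ~gpu) & (ready | light)) & (light & (heat & power)) = True
    (power <-> ~gpu) & (ready | light) = True
      power <-> ~gpu = True
        ~gpu = True
      ready | light = True
    light & (heat & power) = True
      heat & power = True
  (~power -> ~heat) | ((heat -> ~gpu) & ~heat) = True
    ~power -> ~heat = True
      ~power = False
      ~heat = False
    (heat -> ~gpu) & ~heat = False
      heat -> ~gpu = True
        ~gpu = True
      ~heat = False
Both conjuncts True, so the formula holds.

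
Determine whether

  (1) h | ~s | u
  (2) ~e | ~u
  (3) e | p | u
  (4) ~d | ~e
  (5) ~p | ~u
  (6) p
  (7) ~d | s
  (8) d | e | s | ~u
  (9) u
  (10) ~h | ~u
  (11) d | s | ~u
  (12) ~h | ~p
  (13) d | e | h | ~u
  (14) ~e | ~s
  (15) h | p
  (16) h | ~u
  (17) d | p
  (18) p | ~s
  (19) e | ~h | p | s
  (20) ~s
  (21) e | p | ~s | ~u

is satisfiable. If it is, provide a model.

Unsatisfiable — no assignment works.

Case p = True:
  (~p | ~u) forces u = False.
  Clause (u) is falsified — contradiction.
Case p = False:
  Clause (p) is falsified — contradiction.
Both cases fail, so the formula is unsatisfiable.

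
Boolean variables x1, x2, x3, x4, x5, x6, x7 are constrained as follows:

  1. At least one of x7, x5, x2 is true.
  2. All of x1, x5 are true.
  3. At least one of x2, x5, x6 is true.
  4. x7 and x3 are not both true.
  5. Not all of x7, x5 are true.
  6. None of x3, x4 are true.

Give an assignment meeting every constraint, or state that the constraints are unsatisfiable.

x1: True; x2: False; x3: False; x4: False; x5: True; x6: False; x7: False

  (1) {x7, x5, x2}: 1 true — at least one ✓
  (2) {x1, x5}: all 2 true ✓
  (3) {x2, x5, x6}: 1 true — at least one ✓
  (4) x7=F, x3=F — not both ✓
  (5) {x7, x5}: 1/2 true — not all ✓
  (6) {x3, x4}: 0 true — none ✓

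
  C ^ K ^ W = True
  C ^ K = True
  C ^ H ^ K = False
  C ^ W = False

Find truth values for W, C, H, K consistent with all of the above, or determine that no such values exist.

W: False, C: False, H: True, K: True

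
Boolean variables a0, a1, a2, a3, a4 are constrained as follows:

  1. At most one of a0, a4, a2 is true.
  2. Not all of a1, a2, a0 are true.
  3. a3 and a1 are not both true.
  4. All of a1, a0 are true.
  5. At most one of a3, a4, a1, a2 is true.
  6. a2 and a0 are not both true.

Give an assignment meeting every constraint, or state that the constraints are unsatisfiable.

a0 = True, a1 = True, a2 = False, a3 = False, a4 = False

  (1) {a0, a4, a2}: 1 true — at most one ✓
  (2) {a1, a2, a0}: 2/3 true — not all ✓
  (3) a3=F, a1=T — not both ✓
  (4) {a1, a0}: all 2 true ✓
  (5) {a3, a4, a1, a2}: 1 true — at most one ✓
  (6) a2=F, a0=T — not both ✓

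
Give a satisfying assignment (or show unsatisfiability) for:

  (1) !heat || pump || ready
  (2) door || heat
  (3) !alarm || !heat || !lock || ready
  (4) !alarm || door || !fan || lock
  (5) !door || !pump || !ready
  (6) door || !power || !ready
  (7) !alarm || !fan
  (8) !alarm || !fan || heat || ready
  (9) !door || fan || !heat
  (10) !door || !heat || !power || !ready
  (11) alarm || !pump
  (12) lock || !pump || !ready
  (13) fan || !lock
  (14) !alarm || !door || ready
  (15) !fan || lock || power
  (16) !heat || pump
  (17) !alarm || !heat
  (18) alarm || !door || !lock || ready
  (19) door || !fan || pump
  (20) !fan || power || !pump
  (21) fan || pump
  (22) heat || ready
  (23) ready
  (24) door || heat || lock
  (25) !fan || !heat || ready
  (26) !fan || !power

Unit clause (ready) forces ready = True.
Try door = False:
  (door || heat) forces heat = True.
  (door || !power || !ready) forces power = False.
  (!heat || pump) forces pump = True.
  (alarm || !pump) forces alarm = True.
  clause (!alarm || !heat) is falsified — backtrack.
So door = True.
  then (!door || !pump || !ready) forces pump = False.
  then (!heat || pump) forces heat = False.
  then (fan || pump) forces fan = True.
  then (!fan || !power) forces power = False.
  then (!alarm || !fan) forces alarm = False.
  then (!fan || lock || power) forces lock = True.
All clauses satisfied.

door: True; lock: True; fan: True; pump: False; heat: False; alarm: False; power: False; ready: True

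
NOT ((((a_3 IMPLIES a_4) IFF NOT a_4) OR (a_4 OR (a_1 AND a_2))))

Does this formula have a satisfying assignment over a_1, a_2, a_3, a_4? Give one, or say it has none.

a_1 = False; a_2 = True; a_3 = True; a_4 = False

  NOT ((((a_3 IMPLIES a_4) IFF NOT a_4) OR (a_4 OR (a_1 AND a_2)))) = True
    ((a_3 IMPLIES a_4) IFF NOT a_4) OR (a_4 OR (a_1 AND a_2)) = False
      (a_3 IMPLIES a_4) IFF NOT a_4 = False
        a_3 IMPLIES a_4 = False
        NOT a_4 = True
      a_4 OR (a_1 AND a_2) = False
        a_1 AND a_2 = False
The formula evaluates to True.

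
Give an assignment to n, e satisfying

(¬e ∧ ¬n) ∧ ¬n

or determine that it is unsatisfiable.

n = False, e = False

  ¬e ∧ ¬n = True
    ¬e = True
    ¬n = True
  ¬n = True
Both conjuncts True, so the formula holds.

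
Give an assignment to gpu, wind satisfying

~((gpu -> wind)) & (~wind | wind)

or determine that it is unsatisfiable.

gpu=T, wind=F

  ~((gpu -> wind)) = True
    gpu -> wind = False
  ~wind | wind = True
    ~wind = True
Both conjuncts True, so the formula holds.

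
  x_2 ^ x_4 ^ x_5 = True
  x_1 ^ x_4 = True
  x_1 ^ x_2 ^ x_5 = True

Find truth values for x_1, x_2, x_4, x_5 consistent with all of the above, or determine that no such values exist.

Adding constraints 1, 2, 3 mod 2: every variable appears an even number of times on the left, so the left side is 0.
But the right sides sum to 1 (mod 2). 0 ≠ 1 — the system is inconsistent.

UNSATISFIABLE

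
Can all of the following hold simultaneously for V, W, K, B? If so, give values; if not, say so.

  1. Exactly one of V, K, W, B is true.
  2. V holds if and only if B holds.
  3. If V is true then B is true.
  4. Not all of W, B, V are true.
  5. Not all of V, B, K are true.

V=F, W=F, K=T, B=F

  (1) {V, K, W, B}: 1 true — exactly one ✓
  (2) V=F, B=F — same ✓
  (3) V=F ⇒ B: vacuous ✓
  (4) {W, B, V}: 0/3 true — not all ✓
  (5) {V, B, K}: 1/3 true — not all ✓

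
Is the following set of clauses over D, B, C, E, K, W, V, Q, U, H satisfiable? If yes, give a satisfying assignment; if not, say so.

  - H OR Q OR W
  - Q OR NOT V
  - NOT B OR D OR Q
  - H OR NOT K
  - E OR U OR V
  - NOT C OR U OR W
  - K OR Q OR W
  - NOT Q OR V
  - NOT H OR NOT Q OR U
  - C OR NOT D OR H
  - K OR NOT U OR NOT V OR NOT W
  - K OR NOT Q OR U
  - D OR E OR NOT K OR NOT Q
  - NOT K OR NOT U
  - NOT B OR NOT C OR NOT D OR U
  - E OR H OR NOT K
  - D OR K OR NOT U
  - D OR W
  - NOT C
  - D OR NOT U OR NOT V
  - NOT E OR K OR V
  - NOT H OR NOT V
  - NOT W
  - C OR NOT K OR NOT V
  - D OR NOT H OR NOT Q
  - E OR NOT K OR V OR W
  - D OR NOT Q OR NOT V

D = True; B = True; C = False; E = True; K = True; W = False; V = False; Q = False; U = False; H = True

Unit clause (NOT C) forces C = False.
Unit clause (NOT W) forces W = False.
In (D OR W) only D is left, so D = True.
In (C OR NOT D OR H) only H is left, so H = True.
In (NOT H OR NOT V) only NOT V is left, so V = False.
In (NOT Q OR V) only NOT Q is left, so Q = False.
In (K OR Q OR W) only K is left, so K = True.
In (NOT K OR NOT U) only NOT U is left, so U = False.
In (E OR NOT K OR V OR W) only E is left, so E = True.
Set B = True.
All clauses satisfied.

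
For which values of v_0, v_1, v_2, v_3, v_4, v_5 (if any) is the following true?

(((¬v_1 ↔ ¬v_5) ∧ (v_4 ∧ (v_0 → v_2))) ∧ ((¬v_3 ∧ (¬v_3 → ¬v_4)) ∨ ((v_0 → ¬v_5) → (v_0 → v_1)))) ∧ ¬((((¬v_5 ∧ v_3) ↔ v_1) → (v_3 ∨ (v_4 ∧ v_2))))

v_0=F; v_1=F; v_2=F; v_3=F; v_4=T; v_5=F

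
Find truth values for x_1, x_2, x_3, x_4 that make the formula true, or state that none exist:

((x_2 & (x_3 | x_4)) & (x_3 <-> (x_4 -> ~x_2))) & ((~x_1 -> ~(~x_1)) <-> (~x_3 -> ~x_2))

x_1 = False, x_2 = True, x_3 = False, x_4 = True

  (x_2 & (x_3 | x_4)) & (x_3 <-> (x_4 -> ~x_2)) = True
    x_2 & (x_3 | x_4) = True
      x_3 | x_4 = True
    x_3 <-> (x_4 -> ~x_2) = True
      x_4 -> ~x_2 = False
        ~x_2 = False
  (~x_1 -> ~(~x_1)) <-> (~x_3 -> ~x_2) = True
    ~x_1 -> ~(~x_1) = False
      ~x_1 = True
      ~(~x_1) = False
        ~x_1 = True
    ~x_3 -> ~x_2 = False
      ~x_3 = True
      ~x_2 = False
Both conjuncts True, so the formula holds.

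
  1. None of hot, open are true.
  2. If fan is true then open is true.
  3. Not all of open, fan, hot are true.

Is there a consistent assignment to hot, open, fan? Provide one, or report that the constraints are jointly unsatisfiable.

hot=F, open=F, fan=F

  (1) {hot, open}: 0 true — none ✓
  (2) fan=F ⇒ open: vacuous ✓
  (3) {open, fan, hot}: 0/3 true — not all ✓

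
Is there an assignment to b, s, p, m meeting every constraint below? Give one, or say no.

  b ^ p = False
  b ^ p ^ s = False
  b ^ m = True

b=F; s=F; p=F; m=T

b ^ p = F ^ F = False ✓
b ^ p ^ s = F ^ F ^ F = False ✓
b ^ m = F ^ T = True ✓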